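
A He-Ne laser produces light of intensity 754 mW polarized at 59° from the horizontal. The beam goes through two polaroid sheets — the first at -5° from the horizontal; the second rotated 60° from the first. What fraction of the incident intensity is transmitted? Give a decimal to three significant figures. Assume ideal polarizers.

I₁ = 754 mW · cos²(64°) = 144.9 mW.
I₂ = I₁ · cos²(60°) = 144.9 · 0.25 = 36.22 mW.
Transmitted fraction = 0.04804.

I/I₀ ≈ 0.0480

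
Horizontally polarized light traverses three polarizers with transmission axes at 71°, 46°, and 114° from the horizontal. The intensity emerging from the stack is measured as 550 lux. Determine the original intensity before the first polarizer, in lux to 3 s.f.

I₀ ≈ 4.50e4 lux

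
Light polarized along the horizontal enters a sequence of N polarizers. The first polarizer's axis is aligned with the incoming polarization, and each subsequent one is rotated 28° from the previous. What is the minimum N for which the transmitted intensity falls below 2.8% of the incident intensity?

N = 16

First polarizer is aligned with the polarization: full transmission.
Each further stage multiplies by cos²(28°) = 0.7796.
After N polarizers: T = 0.7796^(N−1). Require T < 0.028 ⇒ N−1 > ln(0.028)/ln(0.7796) = 14.36, so N−1 ≥ 15 and N = 16.
Check: N=16 gives T = 0.02388 < 0.028; N=15 gives T = 0.03063.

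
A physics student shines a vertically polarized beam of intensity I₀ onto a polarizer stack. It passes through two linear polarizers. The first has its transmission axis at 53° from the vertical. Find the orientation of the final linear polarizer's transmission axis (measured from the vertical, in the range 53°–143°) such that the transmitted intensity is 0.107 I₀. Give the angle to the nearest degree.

I₁ = I₀ cos²(53° − 0°) = I₀ cos²(53°) = 0.3622 I₀.
Need I₂/I₀ = 0.107, so cos²(θ − 53°) = 0.107 / 0.3622 = 0.2954.
θ − 53° = arccos(√0.2954) = 57.1°, giving θ ≈ 53 + 57.1 = 110.1°.

θ ≈ 110°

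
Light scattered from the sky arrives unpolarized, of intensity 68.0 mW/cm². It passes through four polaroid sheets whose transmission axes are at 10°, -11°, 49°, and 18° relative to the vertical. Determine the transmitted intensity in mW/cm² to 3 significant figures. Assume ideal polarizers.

I ≈ 5.44 mW/cm²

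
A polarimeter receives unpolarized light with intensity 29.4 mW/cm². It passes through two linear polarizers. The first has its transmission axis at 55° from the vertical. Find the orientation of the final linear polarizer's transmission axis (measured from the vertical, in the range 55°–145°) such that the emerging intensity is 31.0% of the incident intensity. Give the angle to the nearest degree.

θ ≈ 93°

Unpolarized light through the first polarizer → I₁ = ½ I₀, now polarized at 55°.
Need I₂/I₀ = 0.31, so cos²(θ − 55°) = 0.31 / 0.5 = 0.62.
θ − 55° = arccos(√0.62) = 38.1°, giving θ ≈ 55 + 38.1 = 93.1°.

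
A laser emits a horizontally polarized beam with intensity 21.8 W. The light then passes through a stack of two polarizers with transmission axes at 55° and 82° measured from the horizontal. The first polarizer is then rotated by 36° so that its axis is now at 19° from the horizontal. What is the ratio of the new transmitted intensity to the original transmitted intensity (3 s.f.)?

I_new/I_old ≈ 0.705

Before rotation:
By Malus's law, I₁ = I₀ cos²(55° − 0°) = I₀ cos²(55°) = 0.329 I₀.
I₂ = I₁ cos²(82° − 55°) = 0.329 I₀ · cos²(27°) = 0.2612 I₀.
After rotation:
I₁ = I₀ cos²(19° − 0°) = I₀ cos²(19°) = 0.894 I₀.
I₂ = I₁ cos²(82° − 19°) = 0.894 I₀ · cos²(63°) = 0.1843 I₀.
Ratio = 0.1843 / 0.2612 = 0.7055.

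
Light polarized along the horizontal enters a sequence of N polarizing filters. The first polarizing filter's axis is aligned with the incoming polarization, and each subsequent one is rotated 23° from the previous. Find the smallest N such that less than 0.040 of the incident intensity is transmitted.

First polarizer is aligned with the polarization: full transmission.
Each further stage multiplies by cos²(23°) = 0.8473.
After N polarizers: T = 0.8473^(N−1). Require T < 0.040 ⇒ N−1 > ln(0.040)/ln(0.8473) = 19.43, so N−1 ≥ 20 and N = 21.
Check: N=21 gives T = 0.0364 < 0.040; N=20 gives T = 0.04295.

N = 21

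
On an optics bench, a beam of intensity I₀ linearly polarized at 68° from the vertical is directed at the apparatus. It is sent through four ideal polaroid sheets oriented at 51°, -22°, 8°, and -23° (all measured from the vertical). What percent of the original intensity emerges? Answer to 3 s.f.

≈ 4.31%

I₁ = I₀ cos²(51° − 68°) = I₀ cos²(17°) = 0.9145 I₀.
I₂ = I₁ cos²(-22° − 51°) = 0.9145 I₀ · cos²(73°) = 0.07817 I₀.
I₃ = I₂ cos²(8° + 22°) = 0.07817 I₀ · cos²(30°) = 0.05863 I₀.
I₄ = I₃ cos²(-23° − 8°) = 0.05863 I₀ · cos²(31°) = 0.04308 I₀.
That is 4.308% of the incident intensity.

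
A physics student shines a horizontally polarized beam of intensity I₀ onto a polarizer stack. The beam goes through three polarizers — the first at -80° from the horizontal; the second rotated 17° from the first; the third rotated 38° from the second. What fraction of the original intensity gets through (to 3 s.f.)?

≈ 0.0171 I₀

I₁ = I₀ cos²(-80° − 0°) = I₀ cos²(80°) = 0.03015 I₀.
I₂ = I₁ cos²(17°) = 0.03015 · 0.9145 I₀ = 0.02758 I₀.
I₃ = I₂ cos²(38°) = 0.02758 · 0.621 I₀ = 0.01712 I₀.
Transmitted fraction = 0.01712.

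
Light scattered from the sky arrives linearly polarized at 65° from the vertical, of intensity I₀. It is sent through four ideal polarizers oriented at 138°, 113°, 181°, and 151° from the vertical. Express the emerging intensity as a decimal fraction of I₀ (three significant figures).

I₁ = I₀ cos²(138° − 65°) = I₀ cos²(73°) = 0.08548 I₀.
I₂ = I₁ cos²(113° − 138°) = 0.08548 I₀ · cos²(25°) = 0.07021 I₀.
I₃ = I₂ cos²(181° − 113°) = 0.07021 I₀ · cos²(68°) = 0.009853 I₀.
I₄ = I₃ cos²(151° − 181°) = 0.009853 I₀ · cos²(30°) = 0.00739 I₀.
Transmitted fraction = 0.00739.

≈ 0.00739 I₀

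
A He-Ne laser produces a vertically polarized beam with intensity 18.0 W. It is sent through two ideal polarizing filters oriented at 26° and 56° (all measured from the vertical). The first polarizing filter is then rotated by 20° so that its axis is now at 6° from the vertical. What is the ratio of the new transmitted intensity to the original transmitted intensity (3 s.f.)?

I_new/I_old ≈ 0.675

Before rotation:
By Malus's law, I₁ = I₀ cos²(26° − 0°) = I₀ cos²(26°) = 0.8078 I₀.
I₂ = I₁ cos²(56° − 26°) = 0.8078 I₀ · cos²(30°) = 0.6059 I₀.
After rotation:
I₁ = I₀ cos²(6° − 0°) = I₀ cos²(6°) = 0.9891 I₀.
I₂ = I₁ cos²(56° − 6°) = 0.9891 I₀ · cos²(50°) = 0.4087 I₀.
Ratio = 0.4087 / 0.6059 = 0.6745.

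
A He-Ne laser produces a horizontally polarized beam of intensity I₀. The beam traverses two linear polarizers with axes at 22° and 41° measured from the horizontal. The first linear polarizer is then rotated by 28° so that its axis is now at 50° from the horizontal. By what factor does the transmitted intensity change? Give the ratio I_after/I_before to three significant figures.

I_new/I_old ≈ 0.524

Before rotation:
By Malus's law, I₁ = I₀ cos²(22° − 0°) = I₀ cos²(22°) = 0.8597 I₀.
I₂ = I₁ cos²(41° − 22°) = 0.8597 I₀ · cos²(19°) = 0.7685 I₀.
After rotation:
I₁ = I₀ cos²(50° − 0°) = I₀ cos²(50°) = 0.4132 I₀.
I₂ = I₁ cos²(41° − 50°) = 0.4132 I₀ · cos²(9°) = 0.4031 I₀.
Ratio = 0.4031 / 0.7685 = 0.5244.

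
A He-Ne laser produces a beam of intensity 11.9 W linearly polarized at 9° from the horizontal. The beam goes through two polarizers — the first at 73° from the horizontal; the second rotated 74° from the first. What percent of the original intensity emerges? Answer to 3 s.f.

I₁ = 11.9 W · cos²(64°) = 2.287 W.
I₂ = I₁ · cos²(74°) = 2.287 · 0.07598 = 0.1737 W.
That is 1.46% of the incident intensity.

≈ 1.46%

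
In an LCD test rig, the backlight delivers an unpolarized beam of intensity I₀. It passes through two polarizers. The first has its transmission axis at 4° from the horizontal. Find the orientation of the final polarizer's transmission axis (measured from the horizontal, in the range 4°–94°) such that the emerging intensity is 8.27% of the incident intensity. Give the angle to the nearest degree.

θ ≈ 70°

Unpolarized light through the first polarizer → I₁ = ½ I₀, now polarized at 4°.
Need I₂/I₀ = 0.0827, so cos²(θ − 4°) = 0.0827 / 0.5 = 0.1654.
θ − 4° = arccos(√0.1654) = 66.0°, giving θ ≈ 4 + 66.0 = 70.0°.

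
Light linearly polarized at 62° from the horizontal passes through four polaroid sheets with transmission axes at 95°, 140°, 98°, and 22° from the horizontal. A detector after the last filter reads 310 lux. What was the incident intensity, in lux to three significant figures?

I₀ ≈ 2.73e4 lux

I₁ = I₀ cos²(95° − 62°) = I₀ cos²(33°) = 0.7034 I₀.
I₂ = I₁ cos²(140° − 95°) = 0.7034 I₀ · cos²(45°) = 0.3517 I₀.
I₃ = I₂ cos²(98° − 140°) = 0.3517 I₀ · cos²(42°) = 0.1942 I₀.
I₄ = I₃ cos²(22° − 98°) = 0.1942 I₀ · cos²(76°) = 0.01137 I₀.
So 310 lux = 0.01137 I₀, giving I₀ = 310/0.01137 = 2.727e+04 lux.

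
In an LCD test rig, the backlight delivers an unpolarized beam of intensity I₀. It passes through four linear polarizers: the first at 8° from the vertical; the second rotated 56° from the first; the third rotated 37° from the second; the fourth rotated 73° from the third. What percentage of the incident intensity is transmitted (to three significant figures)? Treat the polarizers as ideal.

Unpolarized light through the first polarizer → I₁ = ½ I₀, now polarized at 8°.
I₂ = I₁ cos²(56°) = 0.5 · 0.3127 I₀ = 0.1563 I₀.
I₃ = I₂ cos²(37°) = 0.1563 · 0.6378 I₀ = 0.09972 I₀.
I₄ = I₃ cos²(73°) = 0.09972 · 0.08548 I₀ = 0.008524 I₀.
That is 0.8524% of the incident intensity.

≈ 0.852%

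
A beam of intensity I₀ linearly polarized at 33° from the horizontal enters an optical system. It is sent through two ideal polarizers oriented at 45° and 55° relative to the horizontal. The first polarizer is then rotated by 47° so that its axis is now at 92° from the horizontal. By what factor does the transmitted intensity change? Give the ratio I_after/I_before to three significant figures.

I_new/I_old ≈ 0.182

Before rotation:
I₁ = I₀ cos²(45° − 33°) = I₀ cos²(12°) = 0.9568 I₀.
I₂ = I₁ cos²(55° − 45°) = 0.9568 I₀ · cos²(10°) = 0.9279 I₀.
After rotation:
I₁ = I₀ cos²(92° − 33°) = I₀ cos²(59°) = 0.2653 I₀.
I₂ = I₁ cos²(55° − 92°) = 0.2653 I₀ · cos²(37°) = 0.1692 I₀.
Ratio = 0.1692 / 0.9279 = 0.1823.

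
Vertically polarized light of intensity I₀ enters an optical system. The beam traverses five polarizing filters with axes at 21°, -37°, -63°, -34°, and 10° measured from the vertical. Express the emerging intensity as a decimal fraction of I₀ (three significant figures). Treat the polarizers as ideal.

I₁ = I₀ cos²(21° − 0°) = I₀ cos²(21°) = 0.8716 I₀.
I₂ = I₁ cos²(-37° − 21°) = 0.8716 I₀ · cos²(58°) = 0.2448 I₀.
I₃ = I₂ cos²(-63° + 37°) = 0.2448 I₀ · cos²(26°) = 0.1977 I₀.
I₄ = I₃ cos²(-34° + 63°) = 0.1977 I₀ · cos²(29°) = 0.1512 I₀.
I₅ = I₄ cos²(10° + 34°) = 0.1512 I₀ · cos²(44°) = 0.07826 I₀.
Transmitted fraction = 0.07826.

≈ 0.0783 I₀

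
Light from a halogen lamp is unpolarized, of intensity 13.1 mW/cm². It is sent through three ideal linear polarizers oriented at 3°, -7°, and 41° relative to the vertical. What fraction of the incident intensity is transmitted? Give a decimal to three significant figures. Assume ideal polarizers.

Unpolarized light through the first polarizer → I₁ = 13.1 mW/cm²/2 = 6.55 mW/cm², polarized at 3°.
I₂ = I₁ · cos²(10°) = 6.55 · 0.9698 = 6.352 mW/cm².
I₃ = I₂ · cos²(48°) = 6.352 · 0.4477 = 2.844 mW/cm².
Transmitted fraction = 0.2171.

I/I₀ ≈ 0.217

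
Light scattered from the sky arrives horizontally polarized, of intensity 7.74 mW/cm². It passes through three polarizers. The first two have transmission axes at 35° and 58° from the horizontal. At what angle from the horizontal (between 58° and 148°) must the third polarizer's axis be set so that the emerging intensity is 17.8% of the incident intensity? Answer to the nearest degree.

By Malus's law, I₁ = I₀ cos²(35° − 0°) = I₀ cos²(35°) = 0.671 I₀.
I₂ = I₁ cos²(58° − 35°) = 0.671 I₀ · cos²(23°) = 0.5686 I₀.
Need I₃/I₀ = 0.178, so cos²(θ − 58°) = 0.178 / 0.5686 = 0.3131.
θ − 58° = arccos(√0.3131) = 56.0°, giving θ ≈ 58 + 56.0 = 114.0°.

θ ≈ 114°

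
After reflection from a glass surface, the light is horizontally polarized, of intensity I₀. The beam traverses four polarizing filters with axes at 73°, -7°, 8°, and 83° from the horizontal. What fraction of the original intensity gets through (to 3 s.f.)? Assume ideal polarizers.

≈ 0.000161 I₀

I₁ = I₀ cos²(73° − 0°) = I₀ cos²(73°) = 0.08548 I₀.
I₂ = I₁ cos²(-7° − 73°) = 0.08548 I₀ · cos²(80°) = 0.002578 I₀.
I₃ = I₂ cos²(8° + 7°) = 0.002578 I₀ · cos²(15°) = 0.002405 I₀.
I₄ = I₃ cos²(83° − 8°) = 0.002405 I₀ · cos²(75°) = 0.0001611 I₀.
Transmitted fraction = 0.0001611.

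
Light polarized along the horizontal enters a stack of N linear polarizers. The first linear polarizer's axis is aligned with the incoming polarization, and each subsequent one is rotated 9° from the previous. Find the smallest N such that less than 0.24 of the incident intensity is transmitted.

N = 59

First polarizer is aligned with the polarization: full transmission.
Each further stage multiplies by cos²(9°) = 0.9755.
After N polarizers: T = 0.9755^(N−1). Require T < 0.24 ⇒ N−1 > ln(0.24)/ln(0.9755) = 57.60, so N−1 ≥ 58 and N = 59.
Check: N=59 gives T = 0.2376 < 0.24; N=58 gives T = 0.2436.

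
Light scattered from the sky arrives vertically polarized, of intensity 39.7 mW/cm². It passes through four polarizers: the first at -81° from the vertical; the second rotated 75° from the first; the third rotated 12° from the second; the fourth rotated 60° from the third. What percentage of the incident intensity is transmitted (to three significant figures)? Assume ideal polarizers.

I₁ = 39.7 mW/cm² · cos²(81°) = 0.9715 mW/cm².
I₂ = I₁ · cos²(75°) = 0.9715 · 0.06699 = 0.06508 mW/cm².
I₃ = I₂ · cos²(12°) = 0.06508 · 0.9568 = 0.06227 mW/cm².
I₄ = I₃ · cos²(60°) = 0.06227 · 0.25 = 0.01557 mW/cm².
That is 0.03921% of the incident intensity.

≈ 0.0392%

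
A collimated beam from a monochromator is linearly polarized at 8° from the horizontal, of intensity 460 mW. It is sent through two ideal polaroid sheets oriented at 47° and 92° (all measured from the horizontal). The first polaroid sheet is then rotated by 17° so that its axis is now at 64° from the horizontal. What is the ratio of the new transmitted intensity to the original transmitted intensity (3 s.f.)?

I_new/I_old ≈ 0.807

Before rotation:
I₁ = I₀ cos²(47° − 8°) = I₀ cos²(39°) = 0.604 I₀.
I₂ = I₁ cos²(92° − 47°) = 0.604 I₀ · cos²(45°) = 0.302 I₀.
After rotation:
I₁ = I₀ cos²(64° − 8°) = I₀ cos²(56°) = 0.3127 I₀.
I₂ = I₁ cos²(92° − 64°) = 0.3127 I₀ · cos²(28°) = 0.2438 I₀.
Ratio = 0.2438 / 0.302 = 0.8073.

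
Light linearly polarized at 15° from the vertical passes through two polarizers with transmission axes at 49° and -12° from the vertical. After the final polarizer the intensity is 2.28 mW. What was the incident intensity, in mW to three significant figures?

I₀ ≈ 14.1 mW

I₁ = I₀ cos²(49° − 15°) = I₀ cos²(34°) = 0.6873 I₀.
I₂ = I₁ cos²(-12° − 49°) = 0.6873 I₀ · cos²(61°) = 0.1615 I₀.
So 2.28 mW = 0.1615 I₀, giving I₀ = 2.28/0.1615 = 14.11 mW.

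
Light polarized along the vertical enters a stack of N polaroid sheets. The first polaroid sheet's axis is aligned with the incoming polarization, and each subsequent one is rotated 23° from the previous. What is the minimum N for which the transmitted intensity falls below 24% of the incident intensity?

First polarizer is aligned with the polarization: full transmission.
Each further stage multiplies by cos²(23°) = 0.8473.
After N polarizers: T = 0.8473^(N−1). Require T < 0.24 ⇒ N−1 > ln(0.24)/ln(0.8473) = 8.61, so N−1 ≥ 9 and N = 10.
Check: N=10 gives T = 0.2251 < 0.24; N=9 gives T = 0.2657.

N = 10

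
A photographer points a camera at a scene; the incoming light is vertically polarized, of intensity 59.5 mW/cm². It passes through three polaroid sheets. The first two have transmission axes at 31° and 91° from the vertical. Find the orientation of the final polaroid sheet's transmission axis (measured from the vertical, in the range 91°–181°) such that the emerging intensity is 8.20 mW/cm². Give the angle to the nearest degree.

By Malus's law, I₁ = I₀ cos²(31° − 0°) = I₀ cos²(31°) = 0.7347 I₀.
I₂ = I₁ cos²(91° − 31°) = 0.7347 I₀ · cos²(60°) = 0.1837 I₀.
Target fraction: 8.20 / 59.5 mW/cm² = 0.1378 of I₀.
Need I₃/I₀ = 0.1378, so cos²(θ − 91°) = 0.1378 / 0.1837 = 0.7503.
θ − 91° = arccos(√0.7503) = 30.0°, giving θ ≈ 91 + 30.0 = 121.0°.

θ ≈ 121°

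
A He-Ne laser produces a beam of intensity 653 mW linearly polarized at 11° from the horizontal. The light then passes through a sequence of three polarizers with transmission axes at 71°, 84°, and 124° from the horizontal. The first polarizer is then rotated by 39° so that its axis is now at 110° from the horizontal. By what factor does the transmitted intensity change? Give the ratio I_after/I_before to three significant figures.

I_new/I_old ≈ 0.0833

Before rotation:
I₁ = I₀ cos²(71° − 11°) = I₀ cos²(60°) = 0.25 I₀.
I₂ = I₁ cos²(84° − 71°) = 0.25 I₀ · cos²(13°) = 0.2373 I₀.
I₃ = I₂ cos²(124° − 84°) = 0.2373 I₀ · cos²(40°) = 0.1393 I₀.
After rotation:
I₁ = I₀ cos²(110° − 11°) = I₀ cos²(81°) = 0.02447 I₀.
I₂ = I₁ cos²(84° − 110°) = 0.02447 I₀ · cos²(26°) = 0.01977 I₀.
I₃ = I₂ cos²(124° − 84°) = 0.01977 I₀ · cos²(40°) = 0.0116 I₀.
Ratio = 0.0116 / 0.1393 = 0.08329.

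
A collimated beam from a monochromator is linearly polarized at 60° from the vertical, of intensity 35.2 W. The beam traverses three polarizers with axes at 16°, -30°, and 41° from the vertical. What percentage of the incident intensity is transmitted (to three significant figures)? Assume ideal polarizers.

I₁ = 35.2 W · cos²(44°) = 18.21 W.
I₂ = I₁ · cos²(46°) = 18.21 · 0.4826 = 8.789 W.
I₃ = I₂ · cos²(71°) = 8.789 · 0.106 = 0.9316 W.
That is 2.647% of the incident intensity.

≈ 2.65%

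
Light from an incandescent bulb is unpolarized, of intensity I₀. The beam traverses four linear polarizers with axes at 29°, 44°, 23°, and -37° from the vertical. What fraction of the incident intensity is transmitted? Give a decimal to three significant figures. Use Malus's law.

Unpolarized light through the first polarizer → I₁ = ½ I₀, now polarized at 29°.
I₂ = I₁ cos²(44° − 29°) = 0.5 I₀ · cos²(15°) = 0.4665 I₀.
I₃ = I₂ cos²(23° − 44°) = 0.4665 I₀ · cos²(21°) = 0.4066 I₀.
I₄ = I₃ cos²(-37° − 23°) = 0.4066 I₀ · cos²(60°) = 0.1016 I₀.
Transmitted fraction = 0.1016.

≈ 0.102 I₀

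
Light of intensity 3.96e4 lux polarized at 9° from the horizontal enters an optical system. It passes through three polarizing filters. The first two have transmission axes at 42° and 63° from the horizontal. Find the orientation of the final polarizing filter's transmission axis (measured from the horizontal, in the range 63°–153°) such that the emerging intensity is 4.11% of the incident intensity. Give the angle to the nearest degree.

θ ≈ 138°

By Malus's law, I₁ = I₀ cos²(42° − 9°) = I₀ cos²(33°) = 0.7034 I₀.
I₂ = I₁ cos²(63° − 42°) = 0.7034 I₀ · cos²(21°) = 0.613 I₀.
Need I₃/I₀ = 0.0411, so cos²(θ − 63°) = 0.0411 / 0.613 = 0.06704.
θ − 63° = arccos(√0.06704) = 75.0°, giving θ ≈ 63 + 75.0 = 138.0°.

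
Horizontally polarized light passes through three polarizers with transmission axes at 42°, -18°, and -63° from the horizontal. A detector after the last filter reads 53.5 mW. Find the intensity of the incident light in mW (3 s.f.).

I₁ = I₀ cos²(42° − 0°) = I₀ cos²(42°) = 0.5523 I₀.
I₂ = I₁ cos²(-18° − 42°) = 0.5523 I₀ · cos²(60°) = 0.1381 I₀.
I₃ = I₂ cos²(-63° + 18°) = 0.1381 I₀ · cos²(45°) = 0.06903 I₀.
So 53.5 mW = 0.06903 I₀, giving I₀ = 53.5/0.06903 = 775 mW.

I₀ ≈ 775 mW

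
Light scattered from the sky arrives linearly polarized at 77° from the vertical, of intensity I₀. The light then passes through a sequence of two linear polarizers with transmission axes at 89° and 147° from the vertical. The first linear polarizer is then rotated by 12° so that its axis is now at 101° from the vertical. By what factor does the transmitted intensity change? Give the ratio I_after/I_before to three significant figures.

Before rotation:
I₁ = I₀ cos²(89° − 77°) = I₀ cos²(12°) = 0.9568 I₀.
I₂ = I₁ cos²(147° − 89°) = 0.9568 I₀ · cos²(58°) = 0.2687 I₀.
After rotation:
I₁ = I₀ cos²(101° − 77°) = I₀ cos²(24°) = 0.8346 I₀.
I₂ = I₁ cos²(147° − 101°) = 0.8346 I₀ · cos²(46°) = 0.4027 I₀.
Ratio = 0.4027 / 0.2687 = 1.499.

I_new/I_old ≈ 1.50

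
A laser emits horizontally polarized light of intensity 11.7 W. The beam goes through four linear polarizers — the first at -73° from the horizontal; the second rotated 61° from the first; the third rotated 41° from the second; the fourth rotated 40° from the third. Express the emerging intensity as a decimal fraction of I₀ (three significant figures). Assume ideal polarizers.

I/I₀ ≈ 0.00672

I₁ = 11.7 W · cos²(73°) = 1 W.
I₂ = I₁ · cos²(61°) = 1 · 0.235 = 0.2351 W.
I₃ = I₂ · cos²(41°) = 0.2351 · 0.5696 = 0.1339 W.
I₄ = I₃ · cos²(40°) = 0.1339 · 0.5868 = 0.07857 W.
Transmitted fraction = 0.006716.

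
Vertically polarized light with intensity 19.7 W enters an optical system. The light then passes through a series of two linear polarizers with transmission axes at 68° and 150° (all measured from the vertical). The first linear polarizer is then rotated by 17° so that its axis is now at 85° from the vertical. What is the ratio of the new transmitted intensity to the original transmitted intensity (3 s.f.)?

I_new/I_old ≈ 0.499

Before rotation:
I₁ = I₀ cos²(68° − 0°) = I₀ cos²(68°) = 0.1403 I₀.
I₂ = I₁ cos²(150° − 68°) = 0.1403 I₀ · cos²(82°) = 0.002718 I₀.
After rotation:
I₁ = I₀ cos²(85° − 0°) = I₀ cos²(85°) = 0.007596 I₀.
I₂ = I₁ cos²(150° − 85°) = 0.007596 I₀ · cos²(65°) = 0.001357 I₀.
Ratio = 0.001357 / 0.002718 = 0.4991.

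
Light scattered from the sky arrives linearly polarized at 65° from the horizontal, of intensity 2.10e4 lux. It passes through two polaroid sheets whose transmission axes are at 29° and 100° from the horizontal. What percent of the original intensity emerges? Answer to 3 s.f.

≈ 6.94%

I₁ = 2.10e4 lux · cos²(36°) = 1.374e+04 lux.
I₂ = I₁ · cos²(71°) = 1.374e+04 · 0.106 = 1457 lux.
That is 6.937% of the incident intensity.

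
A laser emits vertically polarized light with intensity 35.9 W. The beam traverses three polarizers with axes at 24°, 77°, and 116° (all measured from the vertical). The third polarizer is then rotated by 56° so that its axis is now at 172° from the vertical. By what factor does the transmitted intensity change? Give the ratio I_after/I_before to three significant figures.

I_new/I_old ≈ 0.0126

Before rotation:
By Malus's law, I₁ = I₀ cos²(24° − 0°) = I₀ cos²(24°) = 0.8346 I₀.
I₂ = I₁ cos²(77° − 24°) = 0.8346 I₀ · cos²(53°) = 0.3023 I₀.
I₃ = I₂ cos²(116° − 77°) = 0.3023 I₀ · cos²(39°) = 0.1826 I₀.
After rotation:
I₁ = I₀ cos²(24° − 0°) = I₀ cos²(24°) = 0.8346 I₀.
I₂ = I₁ cos²(77° − 24°) = 0.8346 I₀ · cos²(53°) = 0.3023 I₀.
Angle between axes 2 and 3: 85°. I₃ = 0.3023 I₀ · cos²(85°) = 0.002296 I₀.
Ratio = 0.002296 / 0.1826 = 0.01258.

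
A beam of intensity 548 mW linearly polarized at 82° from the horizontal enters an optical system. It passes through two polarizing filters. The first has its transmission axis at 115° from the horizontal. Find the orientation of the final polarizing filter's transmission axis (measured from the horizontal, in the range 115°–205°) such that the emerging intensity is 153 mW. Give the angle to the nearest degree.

θ ≈ 166°

I₁ = I₀ cos²(115° − 82°) = I₀ cos²(33°) = 0.7034 I₀.
Target fraction: 153 / 548 mW = 0.2792 of I₀.
Need I₂/I₀ = 0.2792, so cos²(θ − 115°) = 0.2792 / 0.7034 = 0.3969.
θ − 115° = arccos(√0.3969) = 50.9°, giving θ ≈ 115 + 50.9 = 165.9°.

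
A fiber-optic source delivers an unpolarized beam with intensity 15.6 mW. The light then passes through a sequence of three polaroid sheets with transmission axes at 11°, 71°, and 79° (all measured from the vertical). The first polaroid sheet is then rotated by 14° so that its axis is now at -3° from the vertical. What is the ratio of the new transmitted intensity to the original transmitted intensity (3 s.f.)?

Before rotation:
Unpolarized light through the first polarizer → I₁ = ½ I₀, now polarized at 11°.
I₂ = I₁ cos²(71° − 11°) = 0.5 I₀ · cos²(60°) = 0.125 I₀.
I₃ = I₂ cos²(79° − 71°) = 0.125 I₀ · cos²(8°) = 0.1226 I₀.
After rotation:
Unpolarized light through the first polarizer → I₁ = ½ I₀, now polarized at -3°.
I₂ = I₁ cos²(71° + 3°) = 0.5 I₀ · cos²(74°) = 0.03799 I₀.
I₃ = I₂ cos²(79° − 71°) = 0.03799 I₀ · cos²(8°) = 0.03725 I₀.
Ratio = 0.03725 / 0.1226 = 0.3039.

I_new/I_old ≈ 0.304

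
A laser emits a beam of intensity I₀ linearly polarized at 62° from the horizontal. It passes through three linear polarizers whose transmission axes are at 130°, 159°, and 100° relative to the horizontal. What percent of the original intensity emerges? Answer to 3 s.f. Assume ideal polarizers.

≈ 2.85%

I₁ = I₀ cos²(130° − 62°) = I₀ cos²(68°) = 0.1403 I₀.
I₂ = I₁ cos²(159° − 130°) = 0.1403 I₀ · cos²(29°) = 0.1073 I₀.
I₃ = I₂ cos²(100° − 159°) = 0.1073 I₀ · cos²(59°) = 0.02848 I₀.
That is 2.848% of the incident intensity.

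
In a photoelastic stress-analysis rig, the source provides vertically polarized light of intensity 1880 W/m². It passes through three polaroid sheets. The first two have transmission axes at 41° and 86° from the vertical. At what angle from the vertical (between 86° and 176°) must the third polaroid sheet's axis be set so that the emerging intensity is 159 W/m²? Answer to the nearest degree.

θ ≈ 143°

I₁ = I₀ cos²(41° − 0°) = I₀ cos²(41°) = 0.5696 I₀.
I₂ = I₁ cos²(86° − 41°) = 0.5696 I₀ · cos²(45°) = 0.2848 I₀.
Target fraction: 159 / 1880 W/m² = 0.08457 of I₀.
Need I₃/I₀ = 0.08457, so cos²(θ − 86°) = 0.08457 / 0.2848 = 0.297.
θ − 86° = arccos(√0.297) = 57.0°, giving θ ≈ 86 + 57.0 = 143.0°.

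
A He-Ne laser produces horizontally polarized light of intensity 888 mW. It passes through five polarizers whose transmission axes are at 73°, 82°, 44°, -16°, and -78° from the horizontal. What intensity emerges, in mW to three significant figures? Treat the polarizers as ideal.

I ≈ 2.53 mW

I₁ = 888 mW · cos²(73°) = 75.91 mW.
I₂ = I₁ · cos²(9°) = 75.91 · 0.9755 = 74.05 mW.
I₃ = I₂ · cos²(38°) = 74.05 · 0.621 = 45.98 mW.
I₄ = I₃ · cos²(60°) = 45.98 · 0.25 = 11.5 mW.
I₅ = I₄ · cos²(62°) = 11.5 · 0.2204 = 2.534 mW.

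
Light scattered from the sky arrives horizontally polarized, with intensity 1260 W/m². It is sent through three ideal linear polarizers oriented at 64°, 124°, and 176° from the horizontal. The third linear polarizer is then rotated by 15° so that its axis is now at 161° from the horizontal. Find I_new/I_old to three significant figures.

I_new/I_old ≈ 1.68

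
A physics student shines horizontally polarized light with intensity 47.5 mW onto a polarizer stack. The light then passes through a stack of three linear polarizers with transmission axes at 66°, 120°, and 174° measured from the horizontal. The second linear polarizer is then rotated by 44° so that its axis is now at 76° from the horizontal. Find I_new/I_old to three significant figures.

Before rotation:
By Malus's law, I₁ = I₀ cos²(66° − 0°) = I₀ cos²(66°) = 0.1654 I₀.
I₂ = I₁ cos²(120° − 66°) = 0.1654 I₀ · cos²(54°) = 0.05716 I₀.
I₃ = I₂ cos²(174° − 120°) = 0.05716 I₀ · cos²(54°) = 0.01975 I₀.
After rotation:
I₁ = I₀ cos²(66° − 0°) = I₀ cos²(66°) = 0.1654 I₀.
I₂ = I₁ cos²(76° − 66°) = 0.1654 I₀ · cos²(10°) = 0.1604 I₀.
Angle between axes 2 and 3: 82°. I₃ = 0.1604 I₀ · cos²(82°) = 0.003108 I₀.
Ratio = 0.003108 / 0.01975 = 0.1574.

I_new/I_old ≈ 0.157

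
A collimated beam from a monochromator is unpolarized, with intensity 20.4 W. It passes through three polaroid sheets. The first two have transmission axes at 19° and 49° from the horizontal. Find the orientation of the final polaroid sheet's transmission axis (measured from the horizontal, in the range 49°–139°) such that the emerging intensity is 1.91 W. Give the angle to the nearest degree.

θ ≈ 109°

Unpolarized light through the first polarizer → I₁ = ½ I₀, now polarized at 19°.
I₂ = I₁ cos²(49° − 19°) = 0.5 I₀ · cos²(30°) = 0.375 I₀.
Target fraction: 1.91 / 20.4 W = 0.09363 of I₀.
Need I₃/I₀ = 0.09363, so cos²(θ − 49°) = 0.09363 / 0.375 = 0.2497.
θ − 49° = arccos(√0.2497) = 60.0°, giving θ ≈ 49 + 60.0 = 109.0°.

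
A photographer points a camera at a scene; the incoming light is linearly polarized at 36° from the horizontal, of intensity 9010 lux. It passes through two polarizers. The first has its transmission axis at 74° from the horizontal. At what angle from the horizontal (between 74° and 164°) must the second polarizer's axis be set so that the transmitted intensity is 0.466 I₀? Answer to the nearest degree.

θ ≈ 104°

I₁ = I₀ cos²(74° − 36°) = I₀ cos²(38°) = 0.621 I₀.
Need I₂/I₀ = 0.466, so cos²(θ − 74°) = 0.466 / 0.621 = 0.7504.
θ − 74° = arccos(√0.7504) = 30.0°, giving θ ≈ 74 + 30.0 = 104.0°.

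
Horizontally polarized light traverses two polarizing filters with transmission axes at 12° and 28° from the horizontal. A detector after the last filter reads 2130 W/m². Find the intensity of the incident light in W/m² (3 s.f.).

By Malus's law, I₁ = I₀ cos²(12° − 0°) = I₀ cos²(12°) = 0.9568 I₀.
I₂ = I₁ cos²(28° − 12°) = 0.9568 I₀ · cos²(16°) = 0.8841 I₀.
So 2130 W/m² = 0.8841 I₀, giving I₀ = 2130/0.8841 = 2409 W/m².

I₀ ≈ 2410 W/m²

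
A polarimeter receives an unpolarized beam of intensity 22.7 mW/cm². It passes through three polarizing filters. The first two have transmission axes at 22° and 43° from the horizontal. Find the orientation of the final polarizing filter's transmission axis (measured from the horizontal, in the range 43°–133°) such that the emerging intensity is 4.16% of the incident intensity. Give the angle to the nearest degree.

Unpolarized light through the first polarizer → I₁ = ½ I₀, now polarized at 22°.
I₂ = I₁ cos²(43° − 22°) = 0.5 I₀ · cos²(21°) = 0.4358 I₀.
Need I₃/I₀ = 0.0416, so cos²(θ − 43°) = 0.0416 / 0.4358 = 0.09546.
θ − 43° = arccos(√0.09546) = 72.0°, giving θ ≈ 43 + 72.0 = 115.0°.

θ ≈ 115°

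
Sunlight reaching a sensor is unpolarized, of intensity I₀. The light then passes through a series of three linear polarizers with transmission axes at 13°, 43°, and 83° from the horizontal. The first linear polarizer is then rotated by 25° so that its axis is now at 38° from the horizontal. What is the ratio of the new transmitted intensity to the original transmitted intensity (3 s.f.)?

I_new/I_old ≈ 1.32

Before rotation:
Unpolarized light through the first polarizer → I₁ = ½ I₀, now polarized at 13°.
I₂ = I₁ cos²(43° − 13°) = 0.5 I₀ · cos²(30°) = 0.375 I₀.
I₃ = I₂ cos²(83° − 43°) = 0.375 I₀ · cos²(40°) = 0.2201 I₀.
After rotation:
Unpolarized light through the first polarizer → I₁ = ½ I₀, now polarized at 38°.
I₂ = I₁ cos²(43° − 38°) = 0.5 I₀ · cos²(5°) = 0.4962 I₀.
I₃ = I₂ cos²(83° − 43°) = 0.4962 I₀ · cos²(40°) = 0.2912 I₀.
Ratio = 0.2912 / 0.2201 = 1.323.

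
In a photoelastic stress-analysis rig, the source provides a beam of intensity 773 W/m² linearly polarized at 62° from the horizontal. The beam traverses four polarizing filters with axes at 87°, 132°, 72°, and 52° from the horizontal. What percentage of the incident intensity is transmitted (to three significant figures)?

I₁ = 773 W/m² · cos²(25°) = 634.9 W/m².
I₂ = I₁ · cos²(45°) = 634.9 · 0.5 = 317.5 W/m².
I₃ = I₂ · cos²(60°) = 317.5 · 0.25 = 79.37 W/m².
I₄ = I₃ · cos²(20°) = 79.37 · 0.883 = 70.08 W/m².
That is 9.066% of the incident intensity.

≈ 9.07%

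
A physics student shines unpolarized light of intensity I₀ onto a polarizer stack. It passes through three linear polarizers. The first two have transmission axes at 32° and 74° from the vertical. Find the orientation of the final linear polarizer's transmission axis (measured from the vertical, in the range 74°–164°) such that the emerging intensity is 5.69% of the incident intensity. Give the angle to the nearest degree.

Unpolarized light through the first polarizer → I₁ = ½ I₀, now polarized at 32°.
I₂ = I₁ cos²(74° − 32°) = 0.5 I₀ · cos²(42°) = 0.2761 I₀.
Need I₃/I₀ = 0.0569, so cos²(θ − 74°) = 0.0569 / 0.2761 = 0.2061.
θ − 74° = arccos(√0.2061) = 63.0°, giving θ ≈ 74 + 63.0 = 137.0°.

θ ≈ 137°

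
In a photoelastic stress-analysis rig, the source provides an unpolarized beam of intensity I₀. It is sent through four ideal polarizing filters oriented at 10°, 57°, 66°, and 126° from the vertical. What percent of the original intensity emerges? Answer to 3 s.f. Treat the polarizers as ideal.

≈ 5.67%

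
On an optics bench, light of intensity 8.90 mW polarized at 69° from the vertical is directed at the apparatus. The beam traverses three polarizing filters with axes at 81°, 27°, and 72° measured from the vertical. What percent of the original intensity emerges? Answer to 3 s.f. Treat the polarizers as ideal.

I₁ = 8.90 mW · cos²(12°) = 8.515 mW.
I₂ = I₁ · cos²(54°) = 8.515 · 0.3455 = 2.942 mW.
I₃ = I₂ · cos²(45°) = 2.942 · 0.5 = 1.471 mW.
That is 16.53% of the incident intensity.

≈ 16.5%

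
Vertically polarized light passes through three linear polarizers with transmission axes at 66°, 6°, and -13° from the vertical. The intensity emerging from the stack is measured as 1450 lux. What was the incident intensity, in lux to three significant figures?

I₀ ≈ 3.92e4 lux

By Malus's law, I₁ = I₀ cos²(66° − 0°) = I₀ cos²(66°) = 0.1654 I₀.
I₂ = I₁ cos²(6° − 66°) = 0.1654 I₀ · cos²(60°) = 0.04136 I₀.
I₃ = I₂ cos²(-13° − 6°) = 0.04136 I₀ · cos²(19°) = 0.03697 I₀.
So 1450 lux = 0.03697 I₀, giving I₀ = 1450/0.03697 = 3.922e+04 lux.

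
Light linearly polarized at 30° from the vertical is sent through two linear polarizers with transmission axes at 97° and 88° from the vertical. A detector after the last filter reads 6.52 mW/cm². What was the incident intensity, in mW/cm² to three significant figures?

I₀ ≈ 43.8 mW/cm²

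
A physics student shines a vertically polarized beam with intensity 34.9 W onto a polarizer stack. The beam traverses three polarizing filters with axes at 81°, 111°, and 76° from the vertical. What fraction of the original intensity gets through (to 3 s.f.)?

I/I₀ ≈ 0.0123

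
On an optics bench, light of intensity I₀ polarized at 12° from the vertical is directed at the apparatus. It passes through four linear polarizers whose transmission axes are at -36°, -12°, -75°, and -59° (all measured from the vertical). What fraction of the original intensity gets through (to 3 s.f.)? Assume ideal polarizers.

≈ 0.0712 I₀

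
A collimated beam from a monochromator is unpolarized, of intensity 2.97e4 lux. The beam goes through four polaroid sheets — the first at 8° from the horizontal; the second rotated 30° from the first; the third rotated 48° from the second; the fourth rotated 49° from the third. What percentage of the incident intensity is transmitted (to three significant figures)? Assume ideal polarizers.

≈ 7.23%

Unpolarized light through the first polarizer → I₁ = 2.97e4 lux/2 = 1.485e+04 lux, polarized at 8°.
I₂ = I₁ · cos²(30°) = 1.485e+04 · 0.75 = 1.114e+04 lux.
I₃ = I₂ · cos²(48°) = 1.114e+04 · 0.4477 = 4987 lux.
I₄ = I₃ · cos²(49°) = 4987 · 0.4304 = 2146 lux.
That is 7.227% of the incident intensity.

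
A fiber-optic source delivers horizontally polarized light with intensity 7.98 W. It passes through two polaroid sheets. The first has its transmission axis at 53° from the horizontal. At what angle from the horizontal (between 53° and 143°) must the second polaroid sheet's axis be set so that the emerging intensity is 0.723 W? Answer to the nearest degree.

By Malus's law, I₁ = I₀ cos²(53° − 0°) = I₀ cos²(53°) = 0.3622 I₀.
Target fraction: 0.723 / 7.98 W = 0.0906 of I₀.
Need I₂/I₀ = 0.0906, so cos²(θ − 53°) = 0.0906 / 0.3622 = 0.2502.
θ − 53° = arccos(√0.2502) = 60.0°, giving θ ≈ 53 + 60.0 = 113.0°.

θ ≈ 113°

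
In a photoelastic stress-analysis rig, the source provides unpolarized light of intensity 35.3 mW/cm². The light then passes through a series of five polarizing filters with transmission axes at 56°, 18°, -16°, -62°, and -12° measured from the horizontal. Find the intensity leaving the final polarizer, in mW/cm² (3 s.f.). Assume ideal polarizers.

Unpolarized light through the first polarizer → I₁ = 35.3 mW/cm²/2 = 17.65 mW/cm², polarized at 56°.
I₂ = I₁ · cos²(38°) = 17.65 · 0.621 = 10.96 mW/cm².
I₃ = I₂ · cos²(34°) = 10.96 · 0.6873 = 7.533 mW/cm².
I₄ = I₃ · cos²(46°) = 7.533 · 0.4826 = 3.635 mW/cm².
I₅ = I₄ · cos²(50°) = 3.635 · 0.4132 = 1.502 mW/cm².

I ≈ 1.50 mW/cm²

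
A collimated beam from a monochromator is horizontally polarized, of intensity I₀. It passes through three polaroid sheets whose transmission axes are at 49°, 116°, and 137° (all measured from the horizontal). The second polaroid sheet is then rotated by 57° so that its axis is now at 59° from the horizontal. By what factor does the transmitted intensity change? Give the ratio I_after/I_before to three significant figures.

I_new/I_old ≈ 0.315

Before rotation:
By Malus's law, I₁ = I₀ cos²(49° − 0°) = I₀ cos²(49°) = 0.4304 I₀.
I₂ = I₁ cos²(116° − 49°) = 0.4304 I₀ · cos²(67°) = 0.06571 I₀.
I₃ = I₂ cos²(137° − 116°) = 0.06571 I₀ · cos²(21°) = 0.05727 I₀.
After rotation:
I₁ = I₀ cos²(49° − 0°) = I₀ cos²(49°) = 0.4304 I₀.
I₂ = I₁ cos²(59° − 49°) = 0.4304 I₀ · cos²(10°) = 0.4174 I₀.
I₃ = I₂ cos²(137° − 59°) = 0.4174 I₀ · cos²(78°) = 0.01804 I₀.
Ratio = 0.01804 / 0.05727 = 0.3151.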